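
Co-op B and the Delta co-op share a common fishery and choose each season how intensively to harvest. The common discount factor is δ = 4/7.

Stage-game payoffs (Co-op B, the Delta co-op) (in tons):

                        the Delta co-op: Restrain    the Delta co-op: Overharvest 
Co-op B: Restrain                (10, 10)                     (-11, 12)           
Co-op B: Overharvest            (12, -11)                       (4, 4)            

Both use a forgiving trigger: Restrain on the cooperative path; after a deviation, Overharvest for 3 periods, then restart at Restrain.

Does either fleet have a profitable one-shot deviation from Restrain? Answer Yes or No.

IC: δ+…+δ^3 ≥ (12−10)/(10−4) = 1/3.
At δ = 4/7: partial sum = 1.0845 ≥ 0.3333. Cooperation sustainable.

No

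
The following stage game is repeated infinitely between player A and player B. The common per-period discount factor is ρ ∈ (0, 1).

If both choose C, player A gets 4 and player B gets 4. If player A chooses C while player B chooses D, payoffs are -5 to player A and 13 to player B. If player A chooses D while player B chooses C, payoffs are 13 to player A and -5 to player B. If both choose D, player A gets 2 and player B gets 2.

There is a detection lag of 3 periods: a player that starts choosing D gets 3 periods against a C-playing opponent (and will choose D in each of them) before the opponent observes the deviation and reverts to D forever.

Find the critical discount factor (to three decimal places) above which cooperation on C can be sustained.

Deviating for the 3 undetected periods gains 13−4 = 9 per period over cooperation, then loses 4−2 = 2 per period forever once punishment starts.
Gain: 9(1 + ρ + … + ρ^2); loss: 2·ρ^3/(1−ρ).
No profitable deviation ⇔ 9(1−ρ^3) ≤ 2·ρ^3, i.e. ρ^3 ≥ 9/(9+2) = 9/11.
Hence ρ ≥ (9/11)^(1/3) ≈ 0.935.

0.935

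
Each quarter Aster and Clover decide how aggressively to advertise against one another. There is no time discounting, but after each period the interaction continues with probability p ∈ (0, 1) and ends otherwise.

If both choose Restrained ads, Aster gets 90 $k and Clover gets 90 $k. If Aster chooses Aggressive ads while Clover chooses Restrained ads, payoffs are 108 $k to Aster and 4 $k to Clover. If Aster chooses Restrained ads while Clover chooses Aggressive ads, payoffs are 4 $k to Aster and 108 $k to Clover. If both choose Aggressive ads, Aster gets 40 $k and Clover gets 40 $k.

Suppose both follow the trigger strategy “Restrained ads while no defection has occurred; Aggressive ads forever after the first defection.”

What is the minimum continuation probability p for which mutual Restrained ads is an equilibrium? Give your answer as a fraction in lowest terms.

Expected cooperation value is 90 + p·90 + p²·90 + … = 90/(1−p); deviation gives 108 + p·40/(1−p).
90 ≥ 108(1−p) + 40p ⇒ 68p ≥ 18 ⇒ p ≥ 18/68 = 9/34.

9/34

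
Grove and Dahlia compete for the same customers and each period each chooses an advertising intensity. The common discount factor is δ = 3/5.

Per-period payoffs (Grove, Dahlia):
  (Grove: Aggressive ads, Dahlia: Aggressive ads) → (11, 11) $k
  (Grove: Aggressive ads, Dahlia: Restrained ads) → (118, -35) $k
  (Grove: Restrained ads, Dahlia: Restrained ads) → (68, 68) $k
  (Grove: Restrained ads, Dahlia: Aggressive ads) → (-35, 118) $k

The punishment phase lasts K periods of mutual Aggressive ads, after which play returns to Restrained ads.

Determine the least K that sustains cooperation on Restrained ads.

2

Need Σ_{k=1}^{K} δ^k ≥ (118−68)/(68−11) = 0.8772 at δ = 3/5.
At K = 1 the sum is 0.6000 < 0.8772; at K = 2 it is 0.9600 ≥ 0.8772.
So the minimum punishment length is K = 2.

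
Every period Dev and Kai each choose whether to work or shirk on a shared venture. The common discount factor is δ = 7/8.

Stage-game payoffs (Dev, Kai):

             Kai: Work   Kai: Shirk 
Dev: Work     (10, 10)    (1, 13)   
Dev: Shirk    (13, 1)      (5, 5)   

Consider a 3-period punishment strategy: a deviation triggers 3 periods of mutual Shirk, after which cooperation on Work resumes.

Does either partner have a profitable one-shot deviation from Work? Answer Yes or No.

No

A one-shot deviation gives 13 now, then 5 for 3 periods, then back to 10.
Gain from deviating: (13−10) today; loss: (10−5) in each of the next 3 periods.
No-deviation condition: (10−5)(δ+…+δ^3) ≥ 13−10, i.e. δ+…+δ^3 ≥ 3/5.
At δ = 7/8: δ+…+δ^3 = 2.3105 ≥ 0.6000.
So cooperation is sustainable.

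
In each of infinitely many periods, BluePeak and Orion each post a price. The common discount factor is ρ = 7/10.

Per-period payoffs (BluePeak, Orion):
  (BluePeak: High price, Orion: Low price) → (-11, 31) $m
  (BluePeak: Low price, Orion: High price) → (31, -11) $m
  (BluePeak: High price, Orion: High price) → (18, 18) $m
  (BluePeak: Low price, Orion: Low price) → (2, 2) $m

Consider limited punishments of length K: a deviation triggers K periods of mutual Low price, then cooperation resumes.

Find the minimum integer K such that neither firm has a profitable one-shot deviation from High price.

No profitable deviation requires (18−2)(ρ+…+ρ^K) ≥ 31−18, i.e. ρ+…+ρ^K ≥ 13/16 ≈ 0.8125.
With ρ = 7/10, the partial sums are K=1: 0.7000, K=2: 1.1900.
K = 2 is the first length at which the sum reaches 0.8125.

2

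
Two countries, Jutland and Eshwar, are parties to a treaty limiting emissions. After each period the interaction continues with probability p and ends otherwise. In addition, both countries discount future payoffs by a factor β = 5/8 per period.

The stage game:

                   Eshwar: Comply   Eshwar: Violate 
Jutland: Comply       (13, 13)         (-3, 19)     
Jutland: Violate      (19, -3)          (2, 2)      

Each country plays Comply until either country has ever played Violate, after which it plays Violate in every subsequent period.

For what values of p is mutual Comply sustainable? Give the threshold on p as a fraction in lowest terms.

48/85

Expected continuation weight on next period's payoff is β·p = 5/8·p, which plays the role of the discount factor.
Cooperation requires 5/8·p ≥ (19−13)/(19−2) = 6/17, hence p ≥ 48/85.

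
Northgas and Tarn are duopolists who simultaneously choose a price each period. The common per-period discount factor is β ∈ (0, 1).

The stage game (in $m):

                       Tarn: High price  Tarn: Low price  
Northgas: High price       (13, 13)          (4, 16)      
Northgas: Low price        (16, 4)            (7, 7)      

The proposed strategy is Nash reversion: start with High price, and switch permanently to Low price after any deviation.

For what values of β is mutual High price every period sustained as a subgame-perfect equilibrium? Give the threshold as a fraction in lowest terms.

1/3

Under grim trigger the critical discount factor is (T−C)/(T−P) with T = 16, C = 13, P = 7.
β* = (16−13)/(16−7) = 3/9 = 1/3.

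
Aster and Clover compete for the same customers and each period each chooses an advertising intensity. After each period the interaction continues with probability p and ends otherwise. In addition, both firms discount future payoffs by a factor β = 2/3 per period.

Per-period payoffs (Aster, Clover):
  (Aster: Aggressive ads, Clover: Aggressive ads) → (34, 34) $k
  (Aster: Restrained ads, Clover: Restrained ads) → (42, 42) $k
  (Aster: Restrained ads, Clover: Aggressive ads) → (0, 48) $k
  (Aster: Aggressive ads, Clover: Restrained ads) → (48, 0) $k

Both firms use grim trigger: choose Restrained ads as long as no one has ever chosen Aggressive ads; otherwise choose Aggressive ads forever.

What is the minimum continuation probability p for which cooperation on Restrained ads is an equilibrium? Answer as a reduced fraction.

9/14

With continuation probability p and discount β, the effective per-period discount factor is βp.
Grim-trigger IC: βp ≥ (48−42)/(48−34) = 3/7.
So p ≥ (3/7)/(2/3) = 9/14.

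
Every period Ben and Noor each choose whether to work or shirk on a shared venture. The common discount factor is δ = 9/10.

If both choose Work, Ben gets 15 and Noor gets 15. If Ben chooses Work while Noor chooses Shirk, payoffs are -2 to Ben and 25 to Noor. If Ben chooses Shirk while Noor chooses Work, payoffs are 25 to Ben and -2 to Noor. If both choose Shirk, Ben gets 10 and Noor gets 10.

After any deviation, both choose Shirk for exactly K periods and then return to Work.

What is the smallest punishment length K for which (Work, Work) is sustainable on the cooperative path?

3

No profitable deviation requires (15−10)(δ+…+δ^K) ≥ 25−15, i.e. δ+…+δ^K ≥ 2 ≈ 2.0000.
With δ = 9/10, the partial sums are K=1: 0.9000, K=2: 1.7100, K=3: 2.4390.
K = 3 is the first length at which the sum reaches 2.0000.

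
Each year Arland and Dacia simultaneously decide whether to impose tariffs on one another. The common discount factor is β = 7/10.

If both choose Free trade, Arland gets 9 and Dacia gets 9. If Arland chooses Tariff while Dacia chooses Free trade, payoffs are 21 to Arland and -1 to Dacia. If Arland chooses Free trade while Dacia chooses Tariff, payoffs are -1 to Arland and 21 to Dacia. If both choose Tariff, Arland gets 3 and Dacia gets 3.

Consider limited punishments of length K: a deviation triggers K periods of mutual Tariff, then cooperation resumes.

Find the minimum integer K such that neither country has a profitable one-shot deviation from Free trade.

6

Need Σ_{k=1}^{K} β^k ≥ (21−9)/(9−3) = 2.0000 at β = 7/10.
At K = 5 the sum is 1.9412 < 2.0000; at K = 6 it is 2.0588 ≥ 2.0000.
So the minimum punishment length is K = 6.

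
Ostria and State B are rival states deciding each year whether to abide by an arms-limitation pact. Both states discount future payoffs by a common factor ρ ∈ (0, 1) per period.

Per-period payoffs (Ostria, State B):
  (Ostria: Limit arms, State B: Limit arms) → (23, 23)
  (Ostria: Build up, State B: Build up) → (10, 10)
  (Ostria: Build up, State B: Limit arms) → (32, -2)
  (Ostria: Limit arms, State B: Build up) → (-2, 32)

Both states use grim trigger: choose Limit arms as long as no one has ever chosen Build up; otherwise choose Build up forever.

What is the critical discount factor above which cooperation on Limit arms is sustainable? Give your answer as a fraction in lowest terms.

9/22

Cooperation forever yields 23 each period: 23/(1−ρ).
Deviating yields 32 once, then 10 forever: 32 + 10ρ/(1−ρ).
No profitable deviation requires 23/(1−ρ) ≥ 32 + 10ρ/(1−ρ).
Multiplying by (1−ρ): 23 ≥ 32(1−ρ) + 10ρ = 32 − 22ρ.
So 22ρ ≥ 9, i.e. ρ ≥ 9/22.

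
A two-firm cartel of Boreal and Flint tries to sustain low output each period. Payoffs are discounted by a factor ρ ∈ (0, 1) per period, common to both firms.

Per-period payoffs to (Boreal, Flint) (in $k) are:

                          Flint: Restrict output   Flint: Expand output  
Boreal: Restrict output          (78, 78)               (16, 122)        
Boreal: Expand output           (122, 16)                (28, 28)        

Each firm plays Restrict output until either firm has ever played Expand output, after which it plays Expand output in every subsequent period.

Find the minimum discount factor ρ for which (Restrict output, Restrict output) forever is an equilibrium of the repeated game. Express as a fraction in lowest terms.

22/47

Cooperation forever yields 78 each period: 78/(1−ρ).
Deviating yields 122 once, then 28 forever: 122 + 28ρ/(1−ρ).
No profitable deviation requires 78/(1−ρ) ≥ 122 + 28ρ/(1−ρ).
Multiplying by (1−ρ): 78 ≥ 122(1−ρ) + 28ρ = 122 − 94ρ.
So 94ρ ≥ 44, i.e. ρ ≥ 44/94 = 22/47.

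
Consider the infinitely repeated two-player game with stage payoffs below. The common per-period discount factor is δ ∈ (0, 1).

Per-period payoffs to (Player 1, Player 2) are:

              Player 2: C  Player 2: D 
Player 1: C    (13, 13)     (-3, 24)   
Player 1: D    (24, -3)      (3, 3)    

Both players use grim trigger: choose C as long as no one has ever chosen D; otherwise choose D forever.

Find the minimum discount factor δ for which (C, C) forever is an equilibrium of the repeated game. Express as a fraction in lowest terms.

One-period gain from deviating is 24 − 13 = 11. The loss is 13 − 3 = 10 in every subsequent period, with present value 10·δ/(1−δ).
Deviation is unprofitable when 10·δ/(1−δ) ≥ 11, i.e. δ/(1−δ) ≥ 11/10.
Equivalently δ ≥ 11/(11+10) = 11/21.

11/21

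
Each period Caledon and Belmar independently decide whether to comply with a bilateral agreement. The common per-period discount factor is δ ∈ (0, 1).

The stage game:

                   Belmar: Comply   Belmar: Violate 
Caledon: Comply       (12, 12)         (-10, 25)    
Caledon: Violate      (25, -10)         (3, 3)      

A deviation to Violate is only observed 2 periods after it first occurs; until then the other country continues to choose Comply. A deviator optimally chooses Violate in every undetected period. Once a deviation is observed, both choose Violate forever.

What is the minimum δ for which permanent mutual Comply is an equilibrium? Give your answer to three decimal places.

0.769

A deviator earns 25 for 2 periods, then 3 forever; cooperating earns 12 forever. Multiplying the IC by (1−δ):
12 ≥ 25(1−δ^2) + 3δ^2, so 22·δ^2 ≥ 13 and δ^2 ≥ 13/22.
δ ≥ (13/22)^(1/2) ≈ 0.769.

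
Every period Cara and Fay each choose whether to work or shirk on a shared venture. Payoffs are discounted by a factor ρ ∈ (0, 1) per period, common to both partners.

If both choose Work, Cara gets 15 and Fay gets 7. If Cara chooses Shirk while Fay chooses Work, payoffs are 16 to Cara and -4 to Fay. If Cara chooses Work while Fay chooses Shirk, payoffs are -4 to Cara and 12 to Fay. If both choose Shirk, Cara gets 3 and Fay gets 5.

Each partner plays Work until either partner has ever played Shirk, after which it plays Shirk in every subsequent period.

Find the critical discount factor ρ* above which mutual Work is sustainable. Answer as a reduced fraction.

5/7

Cara's threshold: (16−15)/(16−3) = 1/13.
Fay's threshold: (12−7)/(12−5) = 5/7.
1/13 < 5/7, so Fay binds and ρ* = 5/7.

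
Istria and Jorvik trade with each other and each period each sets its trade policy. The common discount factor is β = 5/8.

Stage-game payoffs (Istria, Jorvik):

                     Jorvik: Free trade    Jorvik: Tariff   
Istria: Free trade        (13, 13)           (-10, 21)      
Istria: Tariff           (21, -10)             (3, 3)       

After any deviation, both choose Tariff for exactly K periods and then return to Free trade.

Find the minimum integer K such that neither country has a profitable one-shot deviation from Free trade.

2

IC: β(1−β^K)/(1−β) ≥ (21−13)/(13−3) = 4/5.
With β = 5/8: need 1 − β^K ≥ 4/5·(1−5/8)/(5/8), i.e. β^K ≤ 0.5200.
Since (5/8)^1 = 0.6250 and (5/8)^2 = 0.3906, the smallest such K is 2.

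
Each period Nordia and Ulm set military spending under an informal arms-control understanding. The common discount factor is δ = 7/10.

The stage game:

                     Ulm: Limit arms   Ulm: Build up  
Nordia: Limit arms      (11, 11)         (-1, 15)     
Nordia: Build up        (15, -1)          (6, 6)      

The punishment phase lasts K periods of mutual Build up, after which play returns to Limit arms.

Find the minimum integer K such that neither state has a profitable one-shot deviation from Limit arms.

2

No profitable deviation requires (11−6)(δ+…+δ^K) ≥ 15−11, i.e. δ+…+δ^K ≥ 4/5 ≈ 0.8000.
With δ = 7/10, the partial sums are K=1: 0.7000, K=2: 1.1900.
K = 2 is the first length at which the sum reaches 0.8000.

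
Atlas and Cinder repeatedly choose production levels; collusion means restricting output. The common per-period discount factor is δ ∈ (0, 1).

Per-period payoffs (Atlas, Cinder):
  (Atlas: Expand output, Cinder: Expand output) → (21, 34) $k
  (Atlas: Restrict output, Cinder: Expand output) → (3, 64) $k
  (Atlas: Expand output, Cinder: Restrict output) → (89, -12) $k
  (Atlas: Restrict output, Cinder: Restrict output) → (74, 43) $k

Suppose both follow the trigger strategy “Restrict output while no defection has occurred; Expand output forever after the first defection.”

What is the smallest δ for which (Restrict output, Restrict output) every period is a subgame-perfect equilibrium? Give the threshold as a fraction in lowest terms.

7/10

Atlas's threshold: (89−74)/(89−21) = 15/68.
Cinder's threshold: (64−43)/(64−34) = 7/10.
15/68 < 7/10, so Cinder binds and δ* = 7/10.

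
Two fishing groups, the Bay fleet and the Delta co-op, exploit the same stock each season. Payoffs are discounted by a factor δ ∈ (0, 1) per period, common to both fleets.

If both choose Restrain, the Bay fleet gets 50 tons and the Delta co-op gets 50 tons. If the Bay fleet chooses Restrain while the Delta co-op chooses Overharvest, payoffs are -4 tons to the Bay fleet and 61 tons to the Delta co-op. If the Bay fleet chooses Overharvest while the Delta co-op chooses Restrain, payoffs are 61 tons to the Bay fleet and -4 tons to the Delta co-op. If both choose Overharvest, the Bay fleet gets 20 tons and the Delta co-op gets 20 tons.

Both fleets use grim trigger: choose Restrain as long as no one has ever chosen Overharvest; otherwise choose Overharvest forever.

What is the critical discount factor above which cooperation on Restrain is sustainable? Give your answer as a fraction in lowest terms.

11/41

Under grim trigger the critical discount factor is (T−C)/(T−P) with T = 61, C = 50, P = 20.
δ* = (61−50)/(61−20) = 11/41.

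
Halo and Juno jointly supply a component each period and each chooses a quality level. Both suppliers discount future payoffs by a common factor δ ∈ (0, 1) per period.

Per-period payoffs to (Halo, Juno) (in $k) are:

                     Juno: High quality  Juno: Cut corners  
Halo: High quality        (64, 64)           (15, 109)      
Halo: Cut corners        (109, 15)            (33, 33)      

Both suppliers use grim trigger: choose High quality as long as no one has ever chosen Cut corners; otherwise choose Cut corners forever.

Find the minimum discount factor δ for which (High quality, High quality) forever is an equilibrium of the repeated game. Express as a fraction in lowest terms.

64/(1−δ) ≥ 109 + 33δ/(1−δ)
64 ≥ 109 − 76δ
δ ≥ 45/76.

45/76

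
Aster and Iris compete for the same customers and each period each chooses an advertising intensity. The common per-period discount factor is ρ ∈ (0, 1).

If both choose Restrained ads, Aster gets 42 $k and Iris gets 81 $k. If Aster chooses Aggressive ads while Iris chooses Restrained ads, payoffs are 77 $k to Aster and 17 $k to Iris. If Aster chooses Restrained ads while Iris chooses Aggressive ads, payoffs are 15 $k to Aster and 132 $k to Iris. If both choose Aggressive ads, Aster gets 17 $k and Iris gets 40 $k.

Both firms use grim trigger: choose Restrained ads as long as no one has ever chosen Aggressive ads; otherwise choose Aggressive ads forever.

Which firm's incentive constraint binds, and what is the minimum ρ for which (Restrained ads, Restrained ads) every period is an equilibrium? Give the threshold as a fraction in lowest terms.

For Aster: deviation gain 77−42 = 35, per-period punishment loss 42−17 = 25. IC gives ρ ≥ 35/60 = 7/12.
For Iris: gain 51, loss 41 per period, so ρ ≥ 51/92.
The tighter constraint is Aster's, so cooperation needs ρ ≥ 7/12.

Aster; ρ ≥ 7/12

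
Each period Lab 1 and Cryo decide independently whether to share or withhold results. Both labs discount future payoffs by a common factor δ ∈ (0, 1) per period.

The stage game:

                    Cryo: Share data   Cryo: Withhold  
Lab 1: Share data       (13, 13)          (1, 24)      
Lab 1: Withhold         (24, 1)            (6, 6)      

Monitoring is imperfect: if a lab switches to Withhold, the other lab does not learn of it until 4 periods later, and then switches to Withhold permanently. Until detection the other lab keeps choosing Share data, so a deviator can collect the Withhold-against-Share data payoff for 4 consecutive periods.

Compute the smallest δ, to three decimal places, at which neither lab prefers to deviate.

0.884

The best deviation is to choose Withhold for all 4 undetected periods, earning 24 each, then 6 forever once detected.
Deviation value: 24(1−δ^4)/(1−δ) + 6δ^4/(1−δ); cooperation value: 13/(1−δ).
IC: 13 ≥ 24(1−δ^4) + 6δ^4 = 24 − 18δ^4.
So δ^4 ≥ 11/18, giving δ ≥ (11/18)^(1/4) ≈ 0.884.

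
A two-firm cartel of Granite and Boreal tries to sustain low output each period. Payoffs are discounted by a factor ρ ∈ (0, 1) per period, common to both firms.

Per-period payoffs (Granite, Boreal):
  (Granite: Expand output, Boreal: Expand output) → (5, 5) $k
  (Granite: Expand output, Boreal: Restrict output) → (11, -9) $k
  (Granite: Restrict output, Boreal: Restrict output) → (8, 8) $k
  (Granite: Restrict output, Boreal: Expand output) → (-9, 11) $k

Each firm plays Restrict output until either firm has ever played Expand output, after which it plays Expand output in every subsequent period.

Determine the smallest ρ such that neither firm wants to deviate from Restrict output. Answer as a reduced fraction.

1/2

Under grim trigger the critical discount factor is (T−C)/(T−P) with T = 11, C = 8, P = 5.
ρ* = (11−8)/(11−5) = 3/6 = 1/2.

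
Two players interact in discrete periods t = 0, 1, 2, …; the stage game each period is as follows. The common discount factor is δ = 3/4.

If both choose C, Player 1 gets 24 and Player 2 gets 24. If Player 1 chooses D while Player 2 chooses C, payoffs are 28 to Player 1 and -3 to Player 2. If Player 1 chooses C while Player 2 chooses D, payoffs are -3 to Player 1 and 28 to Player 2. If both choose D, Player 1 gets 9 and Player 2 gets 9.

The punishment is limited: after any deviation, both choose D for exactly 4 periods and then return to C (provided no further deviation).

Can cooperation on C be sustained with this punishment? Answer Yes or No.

Yes

Comparing payoff streams over the 5 periods until play realigns: cooperate → 24(1+δ+…+δ^4); deviate → 28 + 9(δ+…+δ^4).
Cooperation is sustained iff (24−9)(δ+…+δ^4) ≥ 28−24.
δ+…+δ^4 = 3/4·(1−(3/4)^4)/(1−3/4) = 2.0508, and (28−24)/(24−9) = 0.2667.
2.0508 ≥ 0.2667, so cooperation is sustainable.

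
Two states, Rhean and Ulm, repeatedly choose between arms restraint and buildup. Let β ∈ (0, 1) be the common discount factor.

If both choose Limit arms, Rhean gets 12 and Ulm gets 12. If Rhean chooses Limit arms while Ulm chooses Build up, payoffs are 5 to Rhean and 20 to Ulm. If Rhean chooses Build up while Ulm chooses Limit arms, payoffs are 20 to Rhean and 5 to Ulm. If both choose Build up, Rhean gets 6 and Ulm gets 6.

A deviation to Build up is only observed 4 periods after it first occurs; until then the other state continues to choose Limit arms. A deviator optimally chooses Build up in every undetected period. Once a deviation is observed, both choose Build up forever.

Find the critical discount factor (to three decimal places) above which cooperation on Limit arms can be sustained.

0.869

A deviator earns 20 for 4 periods, then 6 forever; cooperating earns 12 forever. Multiplying the IC by (1−β):
12 ≥ 20(1−β^4) + 6β^4, so 14·β^4 ≥ 8 and β^4 ≥ 4/7.
β ≥ (4/7)^(1/4) ≈ 0.869.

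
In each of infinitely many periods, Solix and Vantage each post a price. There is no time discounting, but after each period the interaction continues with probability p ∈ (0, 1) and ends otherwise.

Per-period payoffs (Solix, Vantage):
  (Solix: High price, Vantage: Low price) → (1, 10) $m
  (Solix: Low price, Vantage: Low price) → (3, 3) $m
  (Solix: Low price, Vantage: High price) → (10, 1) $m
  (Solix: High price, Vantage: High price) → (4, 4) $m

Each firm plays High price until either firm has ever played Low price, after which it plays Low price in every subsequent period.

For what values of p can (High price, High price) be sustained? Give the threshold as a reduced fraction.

6/7

Expected cooperation value is 4 + p·4 + p²·4 + … = 4/(1−p); deviation gives 10 + p·3/(1−p).
4 ≥ 10(1−p) + 3p ⇒ 7p ≥ 6 ⇒ p ≥ 6/7.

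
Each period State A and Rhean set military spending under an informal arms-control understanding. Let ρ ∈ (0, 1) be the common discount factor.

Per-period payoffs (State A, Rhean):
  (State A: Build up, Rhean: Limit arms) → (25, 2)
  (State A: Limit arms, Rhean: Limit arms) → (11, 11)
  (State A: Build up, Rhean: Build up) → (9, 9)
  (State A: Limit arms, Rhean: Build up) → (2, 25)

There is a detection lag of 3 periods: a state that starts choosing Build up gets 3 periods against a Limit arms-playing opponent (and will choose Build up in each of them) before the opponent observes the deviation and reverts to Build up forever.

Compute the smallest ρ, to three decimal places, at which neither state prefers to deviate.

Deviating for the 3 undetected periods gains 25−11 = 14 per period over cooperation, then loses 11−9 = 2 per period forever once punishment starts.
Gain: 14(1 + ρ + … + ρ^2); loss: 2·ρ^3/(1−ρ).
No profitable deviation ⇔ 14(1−ρ^3) ≤ 2·ρ^3, i.e. ρ^3 ≥ 14/(14+2) = 7/8.
Hence ρ ≥ (7/8)^(1/3) ≈ 0.956.

0.956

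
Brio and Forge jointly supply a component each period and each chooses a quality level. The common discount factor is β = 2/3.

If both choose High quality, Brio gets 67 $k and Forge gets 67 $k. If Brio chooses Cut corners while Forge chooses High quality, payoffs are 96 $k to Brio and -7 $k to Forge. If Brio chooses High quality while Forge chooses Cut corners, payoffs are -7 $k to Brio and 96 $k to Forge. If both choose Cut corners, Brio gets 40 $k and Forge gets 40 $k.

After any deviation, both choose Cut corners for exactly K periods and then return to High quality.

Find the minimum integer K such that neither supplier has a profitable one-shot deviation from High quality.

2

Need Σ_{k=1}^{K} β^k ≥ (96−67)/(67−40) = 1.0741 at β = 2/3.
At K = 1 the sum is 0.6667 < 1.0741; at K = 2 it is 1.1111 ≥ 1.0741.
So the minimum punishment length is K = 2.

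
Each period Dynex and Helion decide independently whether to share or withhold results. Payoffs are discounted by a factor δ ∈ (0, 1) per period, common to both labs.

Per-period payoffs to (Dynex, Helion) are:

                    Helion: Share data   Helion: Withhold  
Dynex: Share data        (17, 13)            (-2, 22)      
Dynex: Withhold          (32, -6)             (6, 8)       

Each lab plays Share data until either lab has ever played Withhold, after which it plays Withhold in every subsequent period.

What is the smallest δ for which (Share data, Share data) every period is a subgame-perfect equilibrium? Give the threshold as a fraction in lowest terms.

9/14

For Dynex: deviation gain 32−17 = 15, per-period punishment loss 17−6 = 11. IC gives δ ≥ 15/26.
For Helion: gain 9, loss 5 per period, so δ ≥ 9/14.
The tighter constraint is Helion's, so cooperation needs δ ≥ 9/14.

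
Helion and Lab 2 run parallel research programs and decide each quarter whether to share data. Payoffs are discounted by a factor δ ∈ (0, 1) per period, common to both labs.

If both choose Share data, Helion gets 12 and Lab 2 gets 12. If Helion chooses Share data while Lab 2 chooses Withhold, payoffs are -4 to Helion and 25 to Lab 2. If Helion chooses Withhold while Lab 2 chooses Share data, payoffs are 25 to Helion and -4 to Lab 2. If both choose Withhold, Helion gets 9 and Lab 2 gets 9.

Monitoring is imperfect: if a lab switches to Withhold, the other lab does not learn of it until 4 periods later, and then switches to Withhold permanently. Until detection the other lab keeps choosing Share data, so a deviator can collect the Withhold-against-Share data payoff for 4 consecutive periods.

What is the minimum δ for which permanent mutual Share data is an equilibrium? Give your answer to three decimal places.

The best deviation is to choose Withhold for all 4 undetected periods, earning 25 each, then 9 forever once detected.
Deviation value: 25(1−δ^4)/(1−δ) + 9δ^4/(1−δ); cooperation value: 12/(1−δ).
IC: 12 ≥ 25(1−δ^4) + 9δ^4 = 25 − 16δ^4.
So δ^4 ≥ 13/16, giving δ ≥ (13/16)^(1/4) ≈ 0.949.

0.949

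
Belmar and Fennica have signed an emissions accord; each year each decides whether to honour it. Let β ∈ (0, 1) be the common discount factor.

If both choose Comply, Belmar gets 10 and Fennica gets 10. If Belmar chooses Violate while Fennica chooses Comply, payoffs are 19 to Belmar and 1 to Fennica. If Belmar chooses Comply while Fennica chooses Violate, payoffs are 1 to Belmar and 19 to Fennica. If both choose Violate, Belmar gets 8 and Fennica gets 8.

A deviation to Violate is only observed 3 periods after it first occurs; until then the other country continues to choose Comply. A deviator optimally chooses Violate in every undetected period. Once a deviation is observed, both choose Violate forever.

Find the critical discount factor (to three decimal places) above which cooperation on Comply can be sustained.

0.935

A deviator earns 19 for 3 periods, then 8 forever; cooperating earns 10 forever. Multiplying the IC by (1−β):
10 ≥ 19(1−β^3) + 8β^3, so 11·β^3 ≥ 9 and β^3 ≥ 9/11.
β ≥ (9/11)^(1/3) ≈ 0.935.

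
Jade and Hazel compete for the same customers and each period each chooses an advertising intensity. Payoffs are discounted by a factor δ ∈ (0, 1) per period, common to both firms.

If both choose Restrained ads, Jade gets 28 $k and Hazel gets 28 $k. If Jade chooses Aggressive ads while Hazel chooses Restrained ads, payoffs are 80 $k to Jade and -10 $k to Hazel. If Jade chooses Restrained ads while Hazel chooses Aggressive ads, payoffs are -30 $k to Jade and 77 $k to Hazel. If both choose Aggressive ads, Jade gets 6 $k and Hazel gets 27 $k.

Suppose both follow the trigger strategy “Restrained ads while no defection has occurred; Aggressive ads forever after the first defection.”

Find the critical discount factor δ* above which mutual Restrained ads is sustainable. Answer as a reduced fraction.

Jade: cooperation gives 28 each period; deviation gives 80 once then 6 forever.
  28/(1−δ) ≥ 80 + 6δ/(1−δ) ⇒ δ ≥ 52/74 = 26/37.
Hazel: cooperation gives 28 each period; deviation gives 77 once then 27 forever.
  δ ≥ 49/50.
Both must hold, so the binding constraint is Hazel's: δ ≥ 49/50.

49/50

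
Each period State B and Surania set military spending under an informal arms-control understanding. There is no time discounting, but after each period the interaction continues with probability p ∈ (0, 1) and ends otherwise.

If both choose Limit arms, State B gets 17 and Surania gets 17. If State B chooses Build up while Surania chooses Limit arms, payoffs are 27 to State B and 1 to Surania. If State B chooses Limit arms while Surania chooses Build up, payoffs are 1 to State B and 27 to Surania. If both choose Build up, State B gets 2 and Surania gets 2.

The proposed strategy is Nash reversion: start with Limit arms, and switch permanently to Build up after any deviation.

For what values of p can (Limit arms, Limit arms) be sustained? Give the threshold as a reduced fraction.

Expected cooperation value is 17 + p·17 + p²·17 + … = 17/(1−p); deviation gives 27 + p·2/(1−p).
17 ≥ 27(1−p) + 2p ⇒ 25p ≥ 10 ⇒ p ≥ 10/25 = 2/5.

2/5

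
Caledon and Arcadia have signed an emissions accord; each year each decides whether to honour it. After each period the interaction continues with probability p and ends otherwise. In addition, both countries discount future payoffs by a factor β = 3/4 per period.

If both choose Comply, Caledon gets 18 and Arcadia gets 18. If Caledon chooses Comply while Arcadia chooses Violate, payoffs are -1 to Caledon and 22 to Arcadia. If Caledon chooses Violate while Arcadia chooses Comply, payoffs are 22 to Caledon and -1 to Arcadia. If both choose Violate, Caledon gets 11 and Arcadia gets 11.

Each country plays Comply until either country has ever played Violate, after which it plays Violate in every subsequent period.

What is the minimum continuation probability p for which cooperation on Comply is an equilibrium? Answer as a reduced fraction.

With continuation probability p and discount β, the effective per-period discount factor is βp.
Grim-trigger IC: βp ≥ (22−18)/(22−11) = 4/11.
So p ≥ (4/11)/(3/4) = 16/33.

16/33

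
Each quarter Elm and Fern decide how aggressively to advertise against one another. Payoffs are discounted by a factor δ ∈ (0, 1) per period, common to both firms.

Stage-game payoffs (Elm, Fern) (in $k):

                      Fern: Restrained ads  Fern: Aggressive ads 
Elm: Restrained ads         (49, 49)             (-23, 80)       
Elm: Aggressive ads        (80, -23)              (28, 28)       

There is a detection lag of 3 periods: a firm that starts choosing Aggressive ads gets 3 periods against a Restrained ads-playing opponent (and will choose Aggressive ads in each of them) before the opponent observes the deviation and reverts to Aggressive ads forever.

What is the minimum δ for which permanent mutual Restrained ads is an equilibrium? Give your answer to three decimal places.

A deviator earns 80 for 3 periods, then 28 forever; cooperating earns 49 forever. Multiplying the IC by (1−δ):
49 ≥ 80(1−δ^3) + 28δ^3, so 52·δ^3 ≥ 31 and δ^3 ≥ 31/52.
δ ≥ (31/52)^(1/3) ≈ 0.842.

0.842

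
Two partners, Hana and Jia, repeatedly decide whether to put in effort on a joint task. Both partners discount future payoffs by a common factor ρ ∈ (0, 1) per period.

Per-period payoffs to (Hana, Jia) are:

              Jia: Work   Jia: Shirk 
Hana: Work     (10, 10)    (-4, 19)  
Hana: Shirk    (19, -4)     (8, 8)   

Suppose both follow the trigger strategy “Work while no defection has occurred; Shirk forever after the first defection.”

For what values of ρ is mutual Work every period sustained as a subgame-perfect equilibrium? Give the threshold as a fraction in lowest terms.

9/11

Under grim trigger the critical discount factor is (T−C)/(T−P) with T = 19, C = 10, P = 8.
ρ* = (19−10)/(19−8) = 9/11.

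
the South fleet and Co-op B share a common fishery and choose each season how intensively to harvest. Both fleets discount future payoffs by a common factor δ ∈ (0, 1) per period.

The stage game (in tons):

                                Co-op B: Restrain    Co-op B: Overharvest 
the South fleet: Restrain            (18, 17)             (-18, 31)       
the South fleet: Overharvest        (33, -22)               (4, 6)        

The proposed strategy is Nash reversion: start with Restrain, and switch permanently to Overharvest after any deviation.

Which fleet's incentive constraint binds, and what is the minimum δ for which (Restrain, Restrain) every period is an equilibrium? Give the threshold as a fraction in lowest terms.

the South fleet's threshold: (33−18)/(33−4) = 15/29.
Co-op B's threshold: (31−17)/(31−6) = 14/25.
15/29 < 14/25, so Co-op B binds and δ* = 14/25.

Co-op B; δ ≥ 14/25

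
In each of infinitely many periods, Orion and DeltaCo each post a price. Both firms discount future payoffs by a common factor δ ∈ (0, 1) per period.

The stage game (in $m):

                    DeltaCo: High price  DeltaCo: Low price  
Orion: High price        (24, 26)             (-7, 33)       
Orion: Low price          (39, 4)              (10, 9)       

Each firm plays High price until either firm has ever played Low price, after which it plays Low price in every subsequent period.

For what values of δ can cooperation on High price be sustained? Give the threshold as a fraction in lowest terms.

15/29

For Orion: deviation gain 39−24 = 15, per-period punishment loss 24−10 = 14. IC gives δ ≥ 15/29.
For DeltaCo: gain 7, loss 17 per period, so δ ≥ 7/24.
The tighter constraint is Orion's, so cooperation needs δ ≥ 15/29.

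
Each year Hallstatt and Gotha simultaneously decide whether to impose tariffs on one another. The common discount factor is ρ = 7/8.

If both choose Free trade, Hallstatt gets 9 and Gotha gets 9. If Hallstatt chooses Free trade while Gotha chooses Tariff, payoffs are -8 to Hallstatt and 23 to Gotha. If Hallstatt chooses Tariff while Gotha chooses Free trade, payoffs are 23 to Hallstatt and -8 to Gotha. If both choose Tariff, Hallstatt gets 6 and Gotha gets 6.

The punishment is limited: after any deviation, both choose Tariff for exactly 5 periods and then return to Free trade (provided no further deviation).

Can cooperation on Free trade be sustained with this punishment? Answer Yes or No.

No

Comparing payoff streams over the 6 periods until play realigns: cooperate → 9(1+ρ+…+ρ^5); deviate → 23 + 6(ρ+…+ρ^5).
Cooperation is sustained iff (9−6)(ρ+…+ρ^5) ≥ 23−9.
ρ+…+ρ^5 = 7/8·(1−(7/8)^5)/(1−7/8) = 3.4096, and (23−9)/(9−6) = 4.6667.
3.4096 < 4.6667, so cooperation is not sustainable.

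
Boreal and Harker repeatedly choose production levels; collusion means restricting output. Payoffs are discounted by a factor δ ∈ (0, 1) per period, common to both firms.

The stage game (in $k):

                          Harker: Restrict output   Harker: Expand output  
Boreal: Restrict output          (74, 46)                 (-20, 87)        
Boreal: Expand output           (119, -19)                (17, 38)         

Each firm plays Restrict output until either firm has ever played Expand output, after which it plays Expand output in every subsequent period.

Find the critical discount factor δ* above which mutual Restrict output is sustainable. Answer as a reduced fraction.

41/49

For Boreal: deviation gain 119−74 = 45, per-period punishment loss 74−17 = 57. IC gives δ ≥ 45/102 = 15/34.
For Harker: gain 41, loss 8 per period, so δ ≥ 41/49.
The tighter constraint is Harker's, so cooperation needs δ ≥ 41/49.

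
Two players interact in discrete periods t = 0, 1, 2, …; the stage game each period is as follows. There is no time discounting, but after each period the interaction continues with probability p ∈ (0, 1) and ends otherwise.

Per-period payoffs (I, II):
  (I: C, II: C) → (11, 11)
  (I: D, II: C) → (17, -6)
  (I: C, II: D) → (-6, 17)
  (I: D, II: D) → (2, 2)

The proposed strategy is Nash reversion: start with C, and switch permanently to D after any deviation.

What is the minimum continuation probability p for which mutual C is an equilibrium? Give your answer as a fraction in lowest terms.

Expected cooperation value is 11 + p·11 + p²·11 + … = 11/(1−p); deviation gives 17 + p·2/(1−p).
11 ≥ 17(1−p) + 2p ⇒ 15p ≥ 6 ⇒ p ≥ 6/15 = 2/5.

2/5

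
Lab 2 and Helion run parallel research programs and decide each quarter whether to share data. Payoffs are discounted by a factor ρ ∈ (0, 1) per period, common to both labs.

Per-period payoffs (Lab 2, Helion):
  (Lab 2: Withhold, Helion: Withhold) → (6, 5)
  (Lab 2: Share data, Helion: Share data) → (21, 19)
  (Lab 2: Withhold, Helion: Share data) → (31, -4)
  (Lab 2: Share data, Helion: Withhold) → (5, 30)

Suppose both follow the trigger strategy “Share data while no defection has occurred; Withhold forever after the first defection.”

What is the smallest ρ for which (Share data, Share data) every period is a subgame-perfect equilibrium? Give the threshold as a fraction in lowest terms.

11/25

Lab 2's threshold: (31−21)/(31−6) = 2/5.
Helion's threshold: (30−19)/(30−5) = 11/25.
2/5 < 11/25, so Helion binds and ρ* = 11/25.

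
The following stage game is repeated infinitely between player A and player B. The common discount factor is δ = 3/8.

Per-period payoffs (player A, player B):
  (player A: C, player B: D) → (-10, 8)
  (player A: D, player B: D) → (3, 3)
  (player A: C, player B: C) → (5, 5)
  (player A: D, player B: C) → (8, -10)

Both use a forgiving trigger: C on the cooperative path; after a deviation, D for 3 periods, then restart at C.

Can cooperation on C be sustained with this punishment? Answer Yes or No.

No

IC: δ+…+δ^3 ≥ (8−5)/(5−3) = 3/2.
At δ = 3/8: partial sum = 0.5684 < 1.5000. Cooperation not sustainable.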